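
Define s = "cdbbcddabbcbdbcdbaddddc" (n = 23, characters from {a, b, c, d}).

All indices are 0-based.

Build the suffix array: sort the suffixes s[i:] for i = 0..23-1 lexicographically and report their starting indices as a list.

[7, 17, 16, 8, 2, 9, 13, 3, 11, 22, 10, 14, 0, 4, 6, 15, 1, 12, 21, 5, 20, 19, 18]

rank→(start, suffix):
  0 → (7, 'abbcbdbcdbaddddc')
  1 → (17, 'addddc')
  2 → (16, 'baddddc')
  3 → (8, 'bbcbdbcdbaddddc')
  4 → (2, 'bbcddabbcbdbcdbaddddc')
  5 → (9, 'bcbdbcdbaddddc')
  6 → (13, 'bcdbaddddc')
  7 → (3, 'bcddabbcbdbcdbaddddc')
  8 → (11, 'bdbcdbaddddc')
  9 → (22, 'c')
  10 → (10, 'cbdbcdbaddddc')
  11 → (14, 'cdbaddddc')
  12 → (0, 'cdbbcddabbcbdbcdbaddddc')
  13 → (4, 'cddabbcbdbcdbaddddc')
  14 → (6, 'dabbcbdbcdbaddddc')
  15 → (15, 'dbaddddc')
  16 → (1, 'dbbcddabbcbdbcdbaddddc')
  17 → (12, 'dbcdbaddddc')
  18 → (21, 'dc')
  19 → (5, 'ddabbcbdbcdbaddddc')
  20 → (20, 'ddc')
  21 → (19, 'dddc')
  22 → (18, 'ddddc')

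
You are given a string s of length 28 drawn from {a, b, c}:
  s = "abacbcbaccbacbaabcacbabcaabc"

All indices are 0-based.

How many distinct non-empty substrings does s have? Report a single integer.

346

rank→(start, suffix):
  0 → (24, 'aabc')
  1 → (14, 'aabcacbabcaabc')
  2 → (0, 'abacbcbaccbacbaabcacbabcaabc')
  3 → (25, 'abc')
  4 → (21, 'abcaabc')
  5 → (15, 'abcacbabcaabc')
  6 → (11, 'acbaabcacbabcaabc')
  7 → (18, 'acbabcaabc')
  8 → (2, 'acbcbaccbacbaabcacbabcaabc')
  9 → (7, 'accbacbaabcacbabcaabc')
  10 → (13, 'baabcacbabcaabc')
  11 → (20, 'babcaabc')
  12 → (10, 'bacbaabcacbabcaabc')
  13 → (1, 'bacbcbaccbacbaabcacbabcaabc')
  14 → (6, 'baccbacbaabcacbabcaabc')
  15 → (26, 'bc')
  16 → (22, 'bcaabc')
  17 → (16, 'bcacbabcaabc')
  18 → (4, 'bcbaccbacbaabcacbabcaabc')
  19 → (27, 'c')
  20 → (23, 'caabc')
  21 → (17, 'cacbabcaabc')
  22 → (12, 'cbaabcacbabcaabc')
  23 → (19, 'cbabcaabc')
  24 → (9, 'cbacbaabcacbabcaabc')
  25 → (5, 'cbaccbacbaabcacbabcaabc')
  26 → (3, 'cbcbaccbacbaabcacbabcaabc')
  27 → (8, 'ccbacbaabcacbabcaabc')

SA = [24, 14, 0, 25, 21, 15, 11, 18, 2, 7, 13, 20, 10, 1, 6, 26, 22, 16, 4, 27, 23, 17, 12, 19, 9, 5, 3, 8]
i: (SA[i-1],SA[i]) lcp shared
  1: (24,14) 4 'aabc'
  2: (14,0) 1 'a'
  3: (0,25) 2 'ab'
  4: (25,21) 3 'abc'
  5: (21,15) 4 'abca'
  6: (15,11) 1 'a'
  7: (11,18) 4 'acba'
  8: (18,2) 3 'acb'
  9: (2,7) 2 'ac'
  10: (7,13) 0 ''
  11: (13,20) 2 'ba'
  12: (20,10) 2 'ba'
  13: (10,1) 4 'bacb'
  14: (1,6) 3 'bac'
  15: (6,26) 1 'b'
  16: (26,22) 2 'bc'
  17: (22,16) 3 'bca'
  18: (16,4) 2 'bc'
  19: (4,27) 0 ''
  20: (27,23) 1 'c'
  21: (23,17) 2 'ca'
  22: (17,12) 1 'c'
  23: (12,19) 3 'cba'
  24: (19,9) 3 'cba'
  25: (9,5) 4 'cbac'
  26: (5,3) 2 'cb'
  27: (3,8) 1 'c'

n(n+1)/2 = 28·29/2 = 406
Σ LCP = 0 + 4 + 1 + 2 + 3 + 4 + 1 + 4 + 3 + 2 + 0 + 2 + 2 + 4 + 3 + 1 + 2 + 3 + 2 + 0 + 1 + 2 + 1 + 3 + 3 + 4 + 2 + 1 = 60
distinct = 406 − 60 = 346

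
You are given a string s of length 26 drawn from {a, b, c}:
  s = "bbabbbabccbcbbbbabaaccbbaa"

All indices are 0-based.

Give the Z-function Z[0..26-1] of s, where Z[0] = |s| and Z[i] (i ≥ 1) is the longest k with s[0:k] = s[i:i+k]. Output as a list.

[26, 1, 0, 2, 4, 1, 0, 1, 0, 0, 1, 0, 2, 2, 4, 1, 0, 1, 0, 0, 0, 0, 3, 1, 0, 0]

Z[0]=26
i=1: fresh scan; Z[1]=1 scan→box=[1,2)
i=2: fresh scan; Z[2]=0
i=3: fresh scan; Z[3]=2 scan→box=[3,5)
i=4: min(r-i=1, Z[1]=1)=1; Z[4]=4 scan→box=[4,8)
i=5: min(r-i=3, Z[1]=1)=1; Z[5]=1
i=6: min(r-i=2, Z[2]=0)=0; Z[6]=0
i=7: min(r-i=1, Z[3]=2)=1; Z[7]=1
i=8: fresh scan; Z[8]=0
i=9: fresh scan; Z[9]=0
i=10: fresh scan; Z[10]=1 scan→box=[10,11)
i=11: fresh scan; Z[11]=0
i=12: fresh scan; Z[12]=2 scan→box=[12,14)
i=13: min(r-i=1, Z[1]=1)=1; Z[13]=2 scan→box=[13,15)
i=14: min(r-i=1, Z[1]=1)=1; Z[14]=4 scan→box=[14,18)
i=15: min(r-i=3, Z[1]=1)=1; Z[15]=1
i=16: min(r-i=2, Z[2]=0)=0; Z[16]=0
i=17: min(r-i=1, Z[3]=2)=1; Z[17]=1
i=18: fresh scan; Z[18]=0
i=19: fresh scan; Z[19]=0
i=20: fresh scan; Z[20]=0
i=21: fresh scan; Z[21]=0
i=22: fresh scan; Z[22]=3 scan→box=[22,25)
i=23: min(r-i=2, Z[1]=1)=1; Z[23]=1
i=24: min(r-i=1, Z[2]=0)=0; Z[24]=0
i=25: fresh scan; Z[25]=0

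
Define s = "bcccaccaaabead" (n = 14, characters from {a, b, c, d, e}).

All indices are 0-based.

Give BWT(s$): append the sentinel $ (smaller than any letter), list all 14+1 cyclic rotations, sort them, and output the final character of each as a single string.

dcaace$accacbab

rank  rotation         last
    0  $bcccaccaaabead  d
    1  aaabead$bcccacc  c
    2  aabead$bcccacca  a
    3  abead$bcccaccaa  a
    4  accaaabead$bccc  c
    5  ad$bcccaccaaabe  e
    6  bcccaccaaabead$  $
    7  bead$bcccaccaaa  a
    8  caaabead$bcccac  c
    9  caccaaabead$bcc  c
   10  ccaaabead$bccca  a
   11  ccaccaaabead$bc  c
   12  cccaccaaabead$b  b
   13  d$bcccaccaaabea  a
   14  ead$bcccaccaaab  b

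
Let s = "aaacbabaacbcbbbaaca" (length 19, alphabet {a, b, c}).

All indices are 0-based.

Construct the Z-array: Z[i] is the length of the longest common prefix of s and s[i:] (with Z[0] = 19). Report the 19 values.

Z[0]=19
i=1: fresh scan; Z[1]=2 grow→box=[1,3)
i=2: min(r-i=1, Z[1]=2)=1; Z[2]=1
i=3: fresh scan; Z[3]=0
i=4: fresh scan; Z[4]=0
i=5: fresh scan; Z[5]=1 grow→box=[5,6)
i=6: fresh scan; Z[6]=0
i=7: fresh scan; Z[7]=2 grow→box=[7,9)
i=8: min(r-i=1, Z[1]=2)=1; Z[8]=1
i=9: fresh scan; Z[9]=0
i=10: fresh scan; Z[10]=0
i=11: fresh scan; Z[11]=0
i=12: fresh scan; Z[12]=0
i=13: fresh scan; Z[13]=0
i=14: fresh scan; Z[14]=0
i=15: fresh scan; Z[15]=2 grow→box=[15,17)
i=16: min(r-i=1, Z[1]=2)=1; Z[16]=1
i=17: fresh scan; Z[17]=0
i=18: fresh scan; Z[18]=1 grow→box=[18,19)

[19, 2, 1, 0, 0, 1, 0, 2, 1, 0, 0, 0, 0, 0, 0, 2, 1, 0, 1]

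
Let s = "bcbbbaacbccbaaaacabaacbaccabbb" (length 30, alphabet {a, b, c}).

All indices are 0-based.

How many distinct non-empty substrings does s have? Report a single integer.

sorted suffixes:
  #0 SA[0]=12  'aaaacabaacbaccabbb'
  #1 SA[1]=13  'aaacabaacbaccabbb'
  #2 SA[2]=14  'aacabaacbaccabbb'
  #3 SA[3]=19  'aacbaccabbb'
  #4 SA[4]=5  'aacbccbaaaacabaacbaccabbb'
  #5 SA[5]=17  'abaacbaccabbb'
  #6 SA[6]=26  'abbb'
  #7 SA[7]=15  'acabaacbaccabbb'
  #8 SA[8]=20  'acbaccabbb'
  #9 SA[9]=6  'acbccbaaaacabaacbaccabbb'
  #10 SA[10]=23  'accabbb'
  #11 SA[11]=29  'b'
  #12 SA[12]=11  'baaaacabaacbaccabbb'
  #13 SA[13]=18  'baacbaccabbb'
  #14 SA[14]=4  'baacbccbaaaacabaacbaccabbb'
  #15 SA[15]=22  'baccabbb'
  #16 SA[16]=28  'bb'
  #17 SA[17]=3  'bbaacbccbaaaacabaacbaccabbb'
  #18 SA[18]=27  'bbb'
  #19 SA[19]=2  'bbbaacbccbaaaacabaacbaccabbb'
  #20 SA[20]=0  'bcbbbaacbccbaaaacabaacbaccabbb'
  #21 SA[21]=8  'bccbaaaacabaacbaccabbb'
  #22 SA[22]=16  'cabaacbaccabbb'
  #23 SA[23]=25  'cabbb'
  #24 SA[24]=10  'cbaaaacabaacbaccabbb'
  #25 SA[25]=21  'cbaccabbb'
  #26 SA[26]=1  'cbbbaacbccbaaaacabaacbaccabbb'
  #27 SA[27]=7  'cbccbaaaacabaacbaccabbb'
  #28 SA[28]=24  'ccabbb'
  #29 SA[29]=9  'ccbaaaacabaacbaccabbb'

SA = [12, 13, 14, 19, 5, 17, 26, 15, 20, 6, 23, 29, 11, 18, 4, 22, 28, 3, 27, 2, 0, 8, 16, 25, 10, 21, 1, 7, 24, 9]
[i] adj suffixes → lcp
  [1] 12/13 → 3 ('aaa')
  [2] 13/14 → 2 ('aa')
  [3] 14/19 → 3 ('aac')
  [4] 19/5 → 4 ('aacb')
  [5] 5/17 → 1 ('a')
  [6] 17/26 → 2 ('ab')
  [7] 26/15 → 1 ('a')
  [8] 15/20 → 2 ('ac')
  [9] 20/6 → 3 ('acb')
  [10] 6/23 → 2 ('ac')
  [11] 23/29 → 0 ('')
  [12] 29/11 → 1 ('b')
  [13] 11/18 → 3 ('baa')
  [14] 18/4 → 5 ('baacb')
  [15] 4/22 → 2 ('ba')
  [16] 22/28 → 1 ('b')
  [17] 28/3 → 2 ('bb')
  [18] 3/27 → 2 ('bb')
  [19] 27/2 → 3 ('bbb')
  [20] 2/0 → 1 ('b')
  [21] 0/8 → 2 ('bc')
  [22] 8/16 → 0 ('')
  [23] 16/25 → 3 ('cab')
  [24] 25/10 → 1 ('c')
  [25] 10/21 → 3 ('cba')
  [26] 21/1 → 2 ('cb')
  [27] 1/7 → 2 ('cb')
  [28] 7/24 → 1 ('c')
  [29] 24/9 → 2 ('cc')

n(n+1)/2 = 30·31/2 = 465
Σ LCP = 0 + 3 + 2 + 3 + 4 + 1 + 2 + 1 + 2 + 3 + 2 + 0 + 1 + 3 + 5 + 2 + 1 + 2 + 2 + 3 + 1 + 2 + 0 + 3 + 1 + 3 + 2 + 2 + 1 + 2 = 59
distinct = 465 − 59 = 406

406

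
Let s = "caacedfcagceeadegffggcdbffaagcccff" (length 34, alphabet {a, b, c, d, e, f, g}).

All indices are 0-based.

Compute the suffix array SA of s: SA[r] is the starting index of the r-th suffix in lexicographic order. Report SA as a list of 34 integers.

sorted suffixes:
  #0 SA[0]=1  'aacedfcagceeadegffggcdbffaagcccff'
  #1 SA[1]=26  'aagcccff'
  #2 SA[2]=2  'acedfcagceeadegffggcdbffaagcccff'
  #3 SA[3]=13  'adegffggcdbffaagcccff'
  #4 SA[4]=27  'agcccff'
  #5 SA[5]=8  'agceeadegffggcdbffaagcccff'
  #6 SA[6]=23  'bffaagcccff'
  #7 SA[7]=0  'caacedfcagceeadegffggcdbffaagcccff'
  #8 SA[8]=7  'cagceeadegffggcdbffaagcccff'
  #9 SA[9]=29  'cccff'
  #10 SA[10]=30  'ccff'
  #11 SA[11]=21  'cdbffaagcccff'
  #12 SA[12]=3  'cedfcagceeadegffggcdbffaagcccff'
  #13 SA[13]=10  'ceeadegffggcdbffaagcccff'
  #14 SA[14]=31  'cff'
  #15 SA[15]=22  'dbffaagcccff'
  #16 SA[16]=14  'degffggcdbffaagcccff'
  #17 SA[17]=5  'dfcagceeadegffggcdbffaagcccff'
  #18 SA[18]=12  'eadegffggcdbffaagcccff'
  #19 SA[19]=4  'edfcagceeadegffggcdbffaagcccff'
  #20 SA[20]=11  'eeadegffggcdbffaagcccff'
  #21 SA[21]=15  'egffggcdbffaagcccff'
  #22 SA[22]=33  'f'
  #23 SA[23]=25  'faagcccff'
  #24 SA[24]=6  'fcagceeadegffggcdbffaagcccff'
  #25 SA[25]=32  'ff'
  #26 SA[26]=24  'ffaagcccff'
  #27 SA[27]=17  'ffggcdbffaagcccff'
  #28 SA[28]=18  'fggcdbffaagcccff'
  #29 SA[29]=28  'gcccff'
  #30 SA[30]=20  'gcdbffaagcccff'
  #31 SA[31]=9  'gceeadegffggcdbffaagcccff'
  #32 SA[32]=16  'gffggcdbffaagcccff'
  #33 SA[33]=19  'ggcdbffaagcccff'

[1, 26, 2, 13, 27, 8, 23, 0, 7, 29, 30, 21, 3, 10, 31, 22, 14, 5, 12, 4, 11, 15, 33, 25, 6, 32, 24, 17, 18, 28, 20, 9, 16, 19]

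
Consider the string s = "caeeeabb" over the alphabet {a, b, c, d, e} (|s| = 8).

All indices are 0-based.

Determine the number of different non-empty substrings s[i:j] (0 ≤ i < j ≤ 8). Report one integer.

31

sorted suffixes:
  #0 SA[0]=5  'abb'
  #1 SA[1]=1  'aeeeabb'
  #2 SA[2]=7  'b'
  #3 SA[3]=6  'bb'
  #4 SA[4]=0  'caeeeabb'
  #5 SA[5]=4  'eabb'
  #6 SA[6]=3  'eeabb'
  #7 SA[7]=2  'eeeabb'

SA = [5, 1, 7, 6, 0, 4, 3, 2]
[i] adj suffixes → lcp
  [1] 5/1 → 1 ('a')
  [2] 1/7 → 0 ('')
  [3] 7/6 → 1 ('b')
  [4] 6/0 → 0 ('')
  [5] 0/4 → 0 ('')
  [6] 4/3 → 1 ('e')
  [7] 3/2 → 2 ('ee')

n(n+1)/2 = 8·9/2 = 36
Σ LCP = 0 + 1 + 0 + 1 + 0 + 0 + 1 + 2 = 5
distinct = 36 − 5 = 31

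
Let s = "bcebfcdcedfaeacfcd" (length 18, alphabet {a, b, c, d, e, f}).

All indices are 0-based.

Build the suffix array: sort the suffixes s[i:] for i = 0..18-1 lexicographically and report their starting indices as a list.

sorted suffixes:
  #0 SA[0]=13  'acfcd'
  #1 SA[1]=11  'aeacfcd'
  #2 SA[2]=0  'bcebfcdcedfaeacfcd'
  #3 SA[3]=3  'bfcdcedfaeacfcd'
  #4 SA[4]=16  'cd'
  #5 SA[5]=5  'cdcedfaeacfcd'
  #6 SA[6]=1  'cebfcdcedfaeacfcd'
  #7 SA[7]=7  'cedfaeacfcd'
  #8 SA[8]=14  'cfcd'
  #9 SA[9]=17  'd'
  #10 SA[10]=6  'dcedfaeacfcd'
  #11 SA[11]=9  'dfaeacfcd'
  #12 SA[12]=12  'eacfcd'
  #13 SA[13]=2  'ebfcdcedfaeacfcd'
  #14 SA[14]=8  'edfaeacfcd'
  #15 SA[15]=10  'faeacfcd'
  #16 SA[16]=15  'fcd'
  #17 SA[17]=4  'fcdcedfaeacfcd'

[13, 11, 0, 3, 16, 5, 1, 7, 14, 17, 6, 9, 12, 2, 8, 10, 15, 4]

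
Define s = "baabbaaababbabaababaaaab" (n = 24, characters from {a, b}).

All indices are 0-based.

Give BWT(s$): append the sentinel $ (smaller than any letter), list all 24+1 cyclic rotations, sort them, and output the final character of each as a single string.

bbababababbaaabaaba$abaaa

rank  rotation                   last
    0  $baabbaaababbabaababaaaab  b
    1  aaaab$baabbaaababbabaabab  b
    2  aaab$baabbaaababbabaababa  a
    3  aaababbabaababaaaab$baabb  b
    4  aab$baabbaaababbabaababaa  a
    5  aababaaaab$baabbaaababbab  b
    6  aababbabaababaaaab$baabba  a
    7  aabbaaababbabaababaaaab$b  b
    8  ab$baabbaaababbabaababaaa  a
    9  abaaaab$baabbaaababbabaab  b
   10  abaababaaaab$baabbaaababb  b
   11  ababaaaab$baabbaaababbaba  a
   12  ababbabaababaaaab$baabbaa  a
   13  abbaaababbabaababaaaab$ba  a
   14  abbabaababaaaab$baabbaaab  b
   15  b$baabbaaababbabaababaaaa  a
   16  baaaab$baabbaaababbabaaba  a
   17  baaababbabaababaaaab$baab  b
   18  baababaaaab$baabbaaababba  a
   19  baabbaaababbabaababaaaab$  $
   20  babaaaab$baabbaaababbabaa  a
   21  babaababaaaab$baabbaaabab  b
   22  babbabaababaaaab$baabbaaa  a
   23  bbaaababbabaababaaaab$baa  a
   24  bbabaababaaaab$baabbaaaba  a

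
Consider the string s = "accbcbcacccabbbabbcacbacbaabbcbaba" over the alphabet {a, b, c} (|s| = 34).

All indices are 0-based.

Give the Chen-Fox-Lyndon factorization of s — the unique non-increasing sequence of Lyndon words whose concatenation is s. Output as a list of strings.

emit factor 1: 'accbcbcaccc' (i=0, period=11)
emit factor 2: 'abbbabbcacbacb' (i=11, period=14)
emit factor 3: 'aabbcbab' (i=25, period=8)
emit factor 4: 'a' (i=33, period=1)

["accbcbcaccc", "abbbabbcacbacb", "aabbcbab", "a"]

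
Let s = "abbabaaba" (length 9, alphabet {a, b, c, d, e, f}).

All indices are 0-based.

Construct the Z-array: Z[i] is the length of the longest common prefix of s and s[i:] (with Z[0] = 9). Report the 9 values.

[9, 0, 0, 2, 0, 1, 2, 0, 1]

Z[0]=9
i=1: outside box; Z[1]=0
i=2: outside box; Z[2]=0
i=3: outside box; Z[3]=2 scan→box=[3,5)
i=4: min(r-i=1, Z[1]=0)=0; Z[4]=0
i=5: outside box; Z[5]=1 scan→box=[5,6)
i=6: outside box; Z[6]=2 scan→box=[6,8)
i=7: min(r-i=1, Z[1]=0)=0; Z[7]=0
i=8: outside box; Z[8]=1 scan→box=[8,9)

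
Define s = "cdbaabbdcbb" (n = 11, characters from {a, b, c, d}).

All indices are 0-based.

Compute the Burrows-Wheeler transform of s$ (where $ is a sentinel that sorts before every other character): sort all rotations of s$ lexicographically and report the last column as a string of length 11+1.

rank  rotation      last
    0  $cdbaabbdcbb  b
    1  aabbdcbb$cdb  b
    2  abbdcbb$cdba  a
    3  b$cdbaabbdcb  b
    4  baabbdcbb$cd  d
    5  bb$cdbaabbdc  c
    6  bbdcbb$cdbaa  a
    7  bdcbb$cdbaab  b
    8  cbb$cdbaabbd  d
    9  cdbaabbdcbb$  $
   10  dbaabbdcbb$c  c
   11  dcbb$cdbaabb  b

bbabdcabd$cb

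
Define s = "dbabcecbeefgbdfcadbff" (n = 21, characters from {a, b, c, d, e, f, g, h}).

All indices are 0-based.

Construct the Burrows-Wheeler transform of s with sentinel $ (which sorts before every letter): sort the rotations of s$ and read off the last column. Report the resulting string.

rank  rotation                last
    0  $dbabcecbeefgbdfcadbff  f
    1  abcecbeefgbdfcadbff$db  b
    2  adbff$dbabcecbeefgbdfc  c
    3  babcecbeefgbdfcadbff$d  d
    4  bcecbeefgbdfcadbff$dba  a
    5  bdfcadbff$dbabcecbeefg  g
    6  beefgbdfcadbff$dbabcec  c
    7  bff$dbabcecbeefgbdfcad  d
    8  cadbff$dbabcecbeefgbdf  f
    9  cbeefgbdfcadbff$dbabce  e
   10  cecbeefgbdfcadbff$dbab  b
   11  dbabcecbeefgbdfcadbff$  $
   12  dbff$dbabcecbeefgbdfca  a
   13  dfcadbff$dbabcecbeefgb  b
   14  ecbeefgbdfcadbff$dbabc  c
   15  eefgbdfcadbff$dbabcecb  b
   16  efgbdfcadbff$dbabcecbe  e
   17  f$dbabcecbeefgbdfcadbf  f
   18  fcadbff$dbabcecbeefgbd  d
   19  ff$dbabcecbeefgbdfcadb  b
   20  fgbdfcadbff$dbabcecbee  e
   21  gbdfcadbff$dbabcecbeef  f

fbcdagcdfeb$abcbefdbef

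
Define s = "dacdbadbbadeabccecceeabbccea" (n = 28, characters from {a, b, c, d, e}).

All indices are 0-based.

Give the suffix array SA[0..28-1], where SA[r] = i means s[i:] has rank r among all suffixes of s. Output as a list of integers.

[27, 21, 12, 1, 5, 9, 4, 8, 7, 22, 23, 13, 24, 14, 17, 2, 25, 15, 18, 0, 3, 6, 10, 26, 20, 11, 16, 19]

rank→(start, suffix):
  0 → (27, 'a')
  1 → (21, 'abbccea')
  2 → (12, 'abccecceeabbccea')
  3 → (1, 'acdbadbbadeabccecceeabbccea')
  4 → (5, 'adbbadeabccecceeabbccea')
  5 → (9, 'adeabccecceeabbccea')
  6 → (4, 'badbbadeabccecceeabbccea')
  7 → (8, 'badeabccecceeabbccea')
  8 → (7, 'bbadeabccecceeabbccea')
  9 → (22, 'bbccea')
  10 → (23, 'bccea')
  11 → (13, 'bccecceeabbccea')
  12 → (24, 'ccea')
  13 → (14, 'ccecceeabbccea')
  14 → (17, 'cceeabbccea')
  15 → (2, 'cdbadbbadeabccecceeabbccea')
  16 → (25, 'cea')
  17 → (15, 'cecceeabbccea')
  18 → (18, 'ceeabbccea')
  19 → (0, 'dacdbadbbadeabccecceeabbccea')
  20 → (3, 'dbadbbadeabccecceeabbccea')
  21 → (6, 'dbbadeabccecceeabbccea')
  22 → (10, 'deabccecceeabbccea')
  23 → (26, 'ea')
  24 → (20, 'eabbccea')
  25 → (11, 'eabccecceeabbccea')
  26 → (16, 'ecceeabbccea')
  27 → (19, 'eeabbccea')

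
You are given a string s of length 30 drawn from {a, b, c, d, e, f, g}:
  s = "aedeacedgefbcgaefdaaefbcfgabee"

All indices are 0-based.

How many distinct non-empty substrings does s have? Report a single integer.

430

rank | idx | suffix
   0 |  18 | aaefbcfgabee
   1 |  26 | abee
   2 |   4 | acedgefbcgaefdaaefbcfgabee
   3 |   0 | aedeacedgefbcgaefdaaefbcfgabee
   4 |  19 | aefbcfgabee
   5 |  14 | aefdaaefbcfgabee
   6 |  22 | bcfgabee
   7 |  11 | bcgaefdaaefbcfgabee
   8 |  27 | bee
   9 |   5 | cedgefbcgaefdaaefbcfgabee
  10 |  23 | cfgabee
  11 |  12 | cgaefdaaefbcfgabee
  12 |  17 | daaefbcfgabee
  13 |   2 | deacedgefbcgaefdaaefbcfgabee
  14 |   7 | dgefbcgaefdaaefbcfgabee
  15 |  29 | e
  16 |   3 | eacedgefbcgaefdaaefbcfgabee
  17 |   1 | edeacedgefbcgaefdaaefbcfgabee
  18 |   6 | edgefbcgaefdaaefbcfgabee
  19 |  28 | ee
  20 |  20 | efbcfgabee
  21 |   9 | efbcgaefdaaefbcfgabee
  22 |  15 | efdaaefbcfgabee
  23 |  21 | fbcfgabee
  24 |  10 | fbcgaefdaaefbcfgabee
  25 |  16 | fdaaefbcfgabee
  26 |  24 | fgabee
  27 |  25 | gabee
  28 |  13 | gaefdaaefbcfgabee
  29 |   8 | gefbcgaefdaaefbcfgabee

SA = [18, 26, 4, 0, 19, 14, 22, 11, 27, 5, 23, 12, 17, 2, 7, 29, 3, 1, 6, 28, 20, 9, 15, 21, 10, 16, 24, 25, 13, 8]
[i] adj suffixes → lcp
  [1] 18/26 → 1 ('a')
  [2] 26/4 → 1 ('a')
  [3] 4/0 → 1 ('a')
  [4] 0/19 → 2 ('ae')
  [5] 19/14 → 3 ('aef')
  [6] 14/22 → 0 ('')
  [7] 22/11 → 2 ('bc')
  [8] 11/27 → 1 ('b')
  [9] 27/5 → 0 ('')
  [10] 5/23 → 1 ('c')
  [11] 23/12 → 1 ('c')
  [12] 12/17 → 0 ('')
  [13] 17/2 → 1 ('d')
  [14] 2/7 → 1 ('d')
  [15] 7/29 → 0 ('')
  [16] 29/3 → 1 ('e')
  [17] 3/1 → 1 ('e')
  [18] 1/6 → 2 ('ed')
  [19] 6/28 → 1 ('e')
  [20] 28/20 → 1 ('e')
  [21] 20/9 → 4 ('efbc')
  [22] 9/15 → 2 ('ef')
  [23] 15/21 → 0 ('')
  [24] 21/10 → 3 ('fbc')
  [25] 10/16 → 1 ('f')
  [26] 16/24 → 1 ('f')
  [27] 24/25 → 0 ('')
  [28] 25/13 → 2 ('ga')
  [29] 13/8 → 1 ('g')

n(n+1)/2 = 30·31/2 = 465
Σ LCP = 0 + 1 + 1 + 1 + 2 + 3 + 0 + 2 + 1 + 0 + 1 + 1 + 0 + 1 + 1 + 0 + 1 + 1 + 2 + 1 + 1 + 4 + 2 + 0 + 3 + 1 + 1 + 0 + 2 + 1 = 35
distinct = 465 − 35 = 430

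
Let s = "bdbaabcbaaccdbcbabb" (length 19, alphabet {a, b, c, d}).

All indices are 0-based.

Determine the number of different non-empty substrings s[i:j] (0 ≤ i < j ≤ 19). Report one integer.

rank→(start, suffix):
  0 → (3, 'aabcbaaccdbcbabb')
  1 → (8, 'aaccdbcbabb')
  2 → (16, 'abb')
  3 → (4, 'abcbaaccdbcbabb')
  4 → (9, 'accdbcbabb')
  5 → (18, 'b')
  6 → (2, 'baabcbaaccdbcbabb')
  7 → (7, 'baaccdbcbabb')
  8 → (15, 'babb')
  9 → (17, 'bb')
  10 → (5, 'bcbaaccdbcbabb')
  11 → (13, 'bcbabb')
  12 → (0, 'bdbaabcbaaccdbcbabb')
  13 → (6, 'cbaaccdbcbabb')
  14 → (14, 'cbabb')
  15 → (10, 'ccdbcbabb')
  16 → (11, 'cdbcbabb')
  17 → (1, 'dbaabcbaaccdbcbabb')
  18 → (12, 'dbcbabb')

SA = [3, 8, 16, 4, 9, 18, 2, 7, 15, 17, 5, 13, 0, 6, 14, 10, 11, 1, 12]
i: (SA[i-1],SA[i]) lcp shared
  1: (3,8) 2 'aa'
  2: (8,16) 1 'a'
  3: (16,4) 2 'ab'
  4: (4,9) 1 'a'
  5: (9,18) 0 ''
  6: (18,2) 1 'b'
  7: (2,7) 3 'baa'
  8: (7,15) 2 'ba'
  9: (15,17) 1 'b'
  10: (17,5) 1 'b'
  11: (5,13) 4 'bcba'
  12: (13,0) 1 'b'
  13: (0,6) 0 ''
  14: (6,14) 3 'cba'
  15: (14,10) 1 'c'
  16: (10,11) 1 'c'
  17: (11,1) 0 ''
  18: (1,12) 2 'db'

n(n+1)/2 = 19·20/2 = 190
Σ LCP = 0 + 2 + 1 + 2 + 1 + 0 + 1 + 3 + 2 + 1 + 1 + 4 + 1 + 0 + 3 + 1 + 1 + 0 + 2 = 26
distinct = 190 − 26 = 164

164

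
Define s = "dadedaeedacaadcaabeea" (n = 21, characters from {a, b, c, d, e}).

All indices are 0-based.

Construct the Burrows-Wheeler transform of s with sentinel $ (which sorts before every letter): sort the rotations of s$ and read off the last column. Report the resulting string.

rank  rotation                last
    0  $dadedaeedacaadcaabeea  a
    1  a$dadedaeedacaadcaabee  e
    2  aabeea$dadedaeedacaadc  c
    3  aadcaabeea$dadedaeedac  c
    4  abeea$dadedaeedacaadca  a
    5  acaadcaabeea$dadedaeed  d
    6  adcaabeea$dadedaeedaca  a
    7  adedaeedacaadcaabeea$d  d
    8  aeedacaadcaabeea$daded  d
    9  beea$dadedaeedacaadcaa  a
   10  caabeea$dadedaeedacaad  d
   11  caadcaabeea$dadedaeeda  a
   12  dacaadcaabeea$dadedaee  e
   13  dadedaeedacaadcaabeea$  $
   14  daeedacaadcaabeea$dade  e
   15  dcaabeea$dadedaeedacaa  a
   16  dedaeedacaadcaabeea$da  a
   17  ea$dadedaeedacaadcaabe  e
   18  edacaadcaabeea$dadedae  e
   19  edaeedacaadcaabeea$dad  d
   20  eea$dadedaeedacaadcaab  b
   21  eedacaadcaabeea$dadeda  a

aeccadaddadae$eaaeedba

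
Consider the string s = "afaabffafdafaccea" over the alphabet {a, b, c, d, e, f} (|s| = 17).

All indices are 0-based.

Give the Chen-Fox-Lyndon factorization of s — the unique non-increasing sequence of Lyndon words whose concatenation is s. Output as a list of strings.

emit factor 1: 'af' (i=0, period=2)
emit factor 2: 'aabffafdafacce' (i=2, period=14)
emit factor 3: 'a' (i=16, period=1)

["af", "aabffafdafacce", "a"]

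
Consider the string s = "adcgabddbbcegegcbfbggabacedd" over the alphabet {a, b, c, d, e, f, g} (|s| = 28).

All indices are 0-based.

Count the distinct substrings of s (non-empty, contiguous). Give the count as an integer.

379

rank | idx | suffix
   0 |  21 | abacedd
   1 |   4 | abddbbcegegcbfbggabacedd
   2 |  23 | acedd
   3 |   0 | adcgabddbbcegegcbfbggabacedd
   4 |  22 | bacedd
   5 |   8 | bbcegegcbfbggabacedd
   6 |   9 | bcegegcbfbggabacedd
   7 |   5 | bddbbcegegcbfbggabacedd
   8 |  16 | bfbggabacedd
   9 |  18 | bggabacedd
  10 |  15 | cbfbggabacedd
  11 |  24 | cedd
  12 |  10 | cegegcbfbggabacedd
  13 |   2 | cgabddbbcegegcbfbggabacedd
  14 |  27 | d
  15 |   7 | dbbcegegcbfbggabacedd
  16 |   1 | dcgabddbbcegegcbfbggabacedd
  17 |  26 | dd
  18 |   6 | ddbbcegegcbfbggabacedd
  19 |  25 | edd
  20 |  13 | egcbfbggabacedd
  21 |  11 | egegcbfbggabacedd
  22 |  17 | fbggabacedd
  23 |  20 | gabacedd
  24 |   3 | gabddbbcegegcbfbggabacedd
  25 |  14 | gcbfbggabacedd
  26 |  12 | gegcbfbggabacedd
  27 |  19 | ggabacedd

SA = [21, 4, 23, 0, 22, 8, 9, 5, 16, 18, 15, 24, 10, 2, 27, 7, 1, 26, 6, 25, 13, 11, 17, 20, 3, 14, 12, 19]
[i] adj suffixes → lcp
  [1] 21/4 → 2 ('ab')
  [2] 4/23 → 1 ('a')
  [3] 23/0 → 1 ('a')
  [4] 0/22 → 0 ('')
  [5] 22/8 → 1 ('b')
  [6] 8/9 → 1 ('b')
  [7] 9/5 → 1 ('b')
  [8] 5/16 → 1 ('b')
  [9] 16/18 → 1 ('b')
  [10] 18/15 → 0 ('')
  [11] 15/24 → 1 ('c')
  [12] 24/10 → 2 ('ce')
  [13] 10/2 → 1 ('c')
  [14] 2/27 → 0 ('')
  [15] 27/7 → 1 ('d')
  [16] 7/1 → 1 ('d')
  [17] 1/26 → 1 ('d')
  [18] 26/6 → 2 ('dd')
  [19] 6/25 → 0 ('')
  [20] 25/13 → 1 ('e')
  [21] 13/11 → 2 ('eg')
  [22] 11/17 → 0 ('')
  [23] 17/20 → 0 ('')
  [24] 20/3 → 3 ('gab')
  [25] 3/14 → 1 ('g')
  [26] 14/12 → 1 ('g')
  [27] 12/19 → 1 ('g')

n(n+1)/2 = 28·29/2 = 406
Σ LCP = 0 + 2 + 1 + 1 + 0 + 1 + 1 + 1 + 1 + 1 + 0 + 1 + 2 + 1 + 0 + 1 + 1 + 1 + 2 + 0 + 1 + 2 + 0 + 0 + 3 + 1 + 1 + 1 = 27
distinct = 406 − 27 = 379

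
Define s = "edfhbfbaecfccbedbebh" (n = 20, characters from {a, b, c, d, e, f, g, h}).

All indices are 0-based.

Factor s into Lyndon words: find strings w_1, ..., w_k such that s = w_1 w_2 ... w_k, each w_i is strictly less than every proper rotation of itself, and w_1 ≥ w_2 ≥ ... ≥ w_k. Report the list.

["e", "dfh", "bf", "b", "aecfccbedbebh"]

emit factor 1: 'e' (i=0, period=1)
emit factor 2: 'dfh' (i=1, period=3)
emit factor 3: 'bf' (i=4, period=2)
emit factor 4: 'b' (i=6, period=1)
emit factor 5: 'aecfccbedbebh' (i=7, period=13)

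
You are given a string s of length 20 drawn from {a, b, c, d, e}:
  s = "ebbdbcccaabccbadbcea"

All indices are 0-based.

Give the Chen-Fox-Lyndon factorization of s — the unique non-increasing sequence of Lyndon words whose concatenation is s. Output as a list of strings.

emit factor 1: 'e' (i=0, period=1)
emit factor 2: 'bbdbccc' (i=1, period=7)
emit factor 3: 'aabccbadbce' (i=8, period=11)
emit factor 4: 'a' (i=19, period=1)

["e", "bbdbccc", "aabccbadbce", "a"]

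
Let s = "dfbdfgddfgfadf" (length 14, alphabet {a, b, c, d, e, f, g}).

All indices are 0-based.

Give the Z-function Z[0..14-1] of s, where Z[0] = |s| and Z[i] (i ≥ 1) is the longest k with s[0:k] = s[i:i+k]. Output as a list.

Z[0]=14
i=1: i≥r, start 0; Z[1]=0
i=2: i≥r, start 0; Z[2]=0
i=3: i≥r, start 0; Z[3]=2 scan→box=[3,5)
i=4: min(r-i=1, Z[1]=0)=0; Z[4]=0
i=5: i≥r, start 0; Z[5]=0
i=6: i≥r, start 0; Z[6]=1 scan→box=[6,7)
i=7: i≥r, start 0; Z[7]=2 scan→box=[7,9)
i=8: min(r-i=1, Z[1]=0)=0; Z[8]=0
i=9: i≥r, start 0; Z[9]=0
i=10: i≥r, start 0; Z[10]=0
i=11: i≥r, start 0; Z[11]=0
i=12: i≥r, start 0; Z[12]=2 scan→box=[12,14)
i=13: min(r-i=1, Z[1]=0)=0; Z[13]=0

[14, 0, 0, 2, 0, 0, 1, 2, 0, 0, 0, 0, 2, 0]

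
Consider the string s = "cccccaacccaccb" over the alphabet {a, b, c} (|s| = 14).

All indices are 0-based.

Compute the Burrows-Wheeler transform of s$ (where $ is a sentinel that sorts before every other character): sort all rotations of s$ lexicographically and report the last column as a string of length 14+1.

rank  rotation         last
    0  $cccccaacccaccb  b
    1  aacccaccb$ccccc  c
    2  accb$cccccaaccc  c
    3  acccaccb$ccccca  a
    4  b$cccccaacccacc  c
    5  caacccaccb$cccc  c
    6  caccb$cccccaacc  c
    7  cb$cccccaacccac  c
    8  ccaacccaccb$ccc  c
    9  ccaccb$cccccaac  c
   10  ccb$cccccaaccca  a
   11  cccaacccaccb$cc  c
   12  cccaccb$cccccaa  a
   13  ccccaacccaccb$c  c
   14  cccccaacccaccb$  $

bccaccccccacac$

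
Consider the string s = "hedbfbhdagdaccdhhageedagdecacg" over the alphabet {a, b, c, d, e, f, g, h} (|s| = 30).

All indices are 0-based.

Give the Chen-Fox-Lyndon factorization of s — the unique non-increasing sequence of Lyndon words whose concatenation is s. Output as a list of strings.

emit factor 1: 'h' (i=0, period=1)
emit factor 2: 'e' (i=1, period=1)
emit factor 3: 'd' (i=2, period=1)
emit factor 4: 'bfbhd' (i=3, period=5)
emit factor 5: 'agd' (i=8, period=3)
emit factor 6: 'accdhhageedagdecacg' (i=11, period=19)

["h", "e", "d", "bfbhd", "agd", "accdhhageedagdecacg"]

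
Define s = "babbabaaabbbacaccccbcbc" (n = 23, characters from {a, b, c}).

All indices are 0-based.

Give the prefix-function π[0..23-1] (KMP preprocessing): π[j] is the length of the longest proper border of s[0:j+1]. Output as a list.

π[0] = 0
j=1 s[j]='a': π[1]=0 (border '')
j=2 s[j]='b': π[2]=1 (border 'b')
j=3 s[j]='b': k: 1→0; π[3]=1 (border 'b')
j=4 s[j]='a': π[4]=2 (border 'ba')
j=5 s[j]='b': π[5]=3 (border 'bab')
j=6 s[j]='a': k: 3→1; π[6]=2 (border 'ba')
j=7 s[j]='a': k: 2→0; π[7]=0 (border '')
j=8 s[j]='a': π[8]=0 (border '')
j=9 s[j]='b': π[9]=1 (border 'b')
j=10 s[j]='b': k: 1→0; π[10]=1 (border 'b')
j=11 s[j]='b': k: 1→0; π[11]=1 (border 'b')
j=12 s[j]='a': π[12]=2 (border 'ba')
j=13 s[j]='c': k: 2→0; π[13]=0 (border '')
j=14 s[j]='a': π[14]=0 (border '')
j=15 s[j]='c': π[15]=0 (border '')
j=16 s[j]='c': π[16]=0 (border '')
j=17 s[j]='c': π[17]=0 (border '')
j=18 s[j]='c': π[18]=0 (border '')
j=19 s[j]='b': π[19]=1 (border 'b')
j=20 s[j]='c': k: 1→0; π[20]=0 (border '')
j=21 s[j]='b': π[21]=1 (border 'b')
j=22 s[j]='c': k: 1→0; π[22]=0 (border '')

[0, 0, 1, 1, 2, 3, 2, 0, 0, 1, 1, 1, 2, 0, 0, 0, 0, 0, 0, 1, 0, 1, 0]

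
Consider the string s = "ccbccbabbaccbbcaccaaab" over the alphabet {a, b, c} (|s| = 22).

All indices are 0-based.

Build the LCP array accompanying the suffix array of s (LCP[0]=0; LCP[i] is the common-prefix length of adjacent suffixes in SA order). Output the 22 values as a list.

rank | idx | suffix
   0 |  18 | aaab
   1 |  19 | aab
   2 |  20 | ab
   3 |   6 | abbaccbbcaccaaab
   4 |  15 | accaaab
   5 |   9 | accbbcaccaaab
   6 |  21 | b
   7 |   5 | babbaccbbcaccaaab
   8 |   8 | baccbbcaccaaab
   9 |   7 | bbaccbbcaccaaab
  10 |  12 | bbcaccaaab
  11 |  13 | bcaccaaab
  12 |   2 | bccbabbaccbbcaccaaab
  13 |  17 | caaab
  14 |  14 | caccaaab
  15 |   4 | cbabbaccbbcaccaaab
  16 |  11 | cbbcaccaaab
  17 |   1 | cbccbabbaccbbcaccaaab
  18 |  16 | ccaaab
  19 |   3 | ccbabbaccbbcaccaaab
  20 |  10 | ccbbcaccaaab
  21 |   0 | ccbccbabbaccbbcaccaaab

SA = [18, 19, 20, 6, 15, 9, 21, 5, 8, 7, 12, 13, 2, 17, 14, 4, 11, 1, 16, 3, 10, 0]
i: (SA[i-1],SA[i]) lcp shared
  1: (18,19) 2 'aa'
  2: (19,20) 1 'a'
  3: (20,6) 2 'ab'
  4: (6,15) 1 'a'
  5: (15,9) 3 'acc'
  6: (9,21) 0 ''
  7: (21,5) 1 'b'
  8: (5,8) 2 'ba'
  9: (8,7) 1 'b'
  10: (7,12) 2 'bb'
  11: (12,13) 1 'b'
  12: (13,2) 2 'bc'
  13: (2,17) 0 ''
  14: (17,14) 2 'ca'
  15: (14,4) 1 'c'
  16: (4,11) 2 'cb'
  17: (11,1) 2 'cb'
  18: (1,16) 1 'c'
  19: (16,3) 2 'cc'
  20: (3,10) 3 'ccb'
  21: (10,0) 3 'ccb'

[0, 2, 1, 2, 1, 3, 0, 1, 2, 1, 2, 1, 2, 0, 2, 1, 2, 2, 1, 2, 3, 3]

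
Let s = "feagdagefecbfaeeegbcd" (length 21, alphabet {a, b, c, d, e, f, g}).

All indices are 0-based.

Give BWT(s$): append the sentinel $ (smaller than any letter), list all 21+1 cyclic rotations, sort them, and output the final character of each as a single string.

rank  rotation                last
    0  $feagdagefecbfaeeegbcd  d
    1  aeeegbcd$feagdagefecbf  f
    2  agdagefecbfaeeegbcd$fe  e
    3  agefecbfaeeegbcd$feagd  d
    4  bcd$feagdagefecbfaeeeg  g
    5  bfaeeegbcd$feagdagefec  c
    6  cbfaeeegbcd$feagdagefe  e
    7  cd$feagdagefecbfaeeegb  b
    8  d$feagdagefecbfaeeegbc  c
    9  dagefecbfaeeegbcd$feag  g
   10  eagdagefecbfaeeegbcd$f  f
   11  ecbfaeeegbcd$feagdagef  f
   12  eeegbcd$feagdagefecbfa  a
   13  eegbcd$feagdagefecbfae  e
   14  efecbfaeeegbcd$feagdag  g
   15  egbcd$feagdagefecbfaee  e
   16  faeeegbcd$feagdagefecb  b
   17  feagdagefecbfaeeegbcd$  $
   18  fecbfaeeegbcd$feagdage  e
   19  gbcd$feagdagefecbfaeee  e
   20  gdagefecbfaeeegbcd$fea  a
   21  gefecbfaeeegbcd$feagda  a

dfedgcebcgffaegeb$eeaa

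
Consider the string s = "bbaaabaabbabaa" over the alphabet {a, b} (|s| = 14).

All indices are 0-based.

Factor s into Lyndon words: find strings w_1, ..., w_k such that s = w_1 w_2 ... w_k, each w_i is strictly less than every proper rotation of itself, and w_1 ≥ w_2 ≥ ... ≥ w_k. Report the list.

emit factor 1: 'b' (i=0, period=1)
emit factor 2: 'b' (i=1, period=1)
emit factor 3: 'aaabaabbab' (i=2, period=10)
emit factor 4: 'a' (i=12, period=1)
emit factor 5: 'a' (i=13, period=1)

["b", "b", "aaabaabbab", "a", "a"]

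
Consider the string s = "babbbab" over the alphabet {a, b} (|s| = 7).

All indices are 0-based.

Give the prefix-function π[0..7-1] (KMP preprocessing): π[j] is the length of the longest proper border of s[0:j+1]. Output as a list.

π[0] = 0
j=1 s[j]='a': π[1]=0 (border '')
j=2 s[j]='b': π[2]=1 (border 'b')
j=3 s[j]='b': k: 1→0; π[3]=1 (border 'b')
j=4 s[j]='b': k: 1→0; π[4]=1 (border 'b')
j=5 s[j]='a': π[5]=2 (border 'ba')
j=6 s[j]='b': π[6]=3 (border 'bab')

[0, 0, 1, 1, 1, 2, 3]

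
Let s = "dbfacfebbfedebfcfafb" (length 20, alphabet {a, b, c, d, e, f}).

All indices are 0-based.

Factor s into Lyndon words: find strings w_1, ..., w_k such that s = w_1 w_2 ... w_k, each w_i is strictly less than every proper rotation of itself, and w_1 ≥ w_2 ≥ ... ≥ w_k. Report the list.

emit factor 1: 'd' (i=0, period=1)
emit factor 2: 'bf' (i=1, period=2)
emit factor 3: 'acfebbfedebfcfafb' (i=3, period=17)

["d", "bf", "acfebbfedebfcfafb"]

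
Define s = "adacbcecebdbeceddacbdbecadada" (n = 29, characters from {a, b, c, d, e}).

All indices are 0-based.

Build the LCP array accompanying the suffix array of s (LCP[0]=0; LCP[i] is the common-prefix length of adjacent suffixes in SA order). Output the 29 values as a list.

rank | idx | suffix
   0 |  28 | a
   1 |   2 | acbcecebdbeceddacbdbecadada
   2 |  17 | acbdbecadada
   3 |  26 | ada
   4 |   0 | adacbcecebdbeceddacbdbecadada
   5 |  24 | adada
   6 |   4 | bcecebdbeceddacbdbecadada
   7 |  19 | bdbecadada
   8 |   9 | bdbeceddacbdbecadada
   9 |  21 | becadada
  10 |  11 | beceddacbdbecadada
  11 |  23 | cadada
  12 |   3 | cbcecebdbeceddacbdbecadada
  13 |  18 | cbdbecadada
  14 |   7 | cebdbeceddacbdbecadada
  15 |   5 | cecebdbeceddacbdbecadada
  16 |  13 | ceddacbdbecadada
  17 |  27 | da
  18 |   1 | dacbcecebdbeceddacbdbecadada
  19 |  16 | dacbdbecadada
  20 |  25 | dada
  21 |  20 | dbecadada
  22 |  10 | dbeceddacbdbecadada
  23 |  15 | ddacbdbecadada
  24 |   8 | ebdbeceddacbdbecadada
  25 |  22 | ecadada
  26 |   6 | ecebdbeceddacbdbecadada
  27 |  12 | eceddacbdbecadada
  28 |  14 | eddacbdbecadada

SA = [28, 2, 17, 26, 0, 24, 4, 19, 9, 21, 11, 23, 3, 18, 7, 5, 13, 27, 1, 16, 25, 20, 10, 15, 8, 22, 6, 12, 14]
[i] adj suffixes → lcp
  [1] 28/2 → 1 ('a')
  [2] 2/17 → 3 ('acb')
  [3] 17/26 → 1 ('a')
  [4] 26/0 → 3 ('ada')
  [5] 0/24 → 3 ('ada')
  [6] 24/4 → 0 ('')
  [7] 4/19 → 1 ('b')
  [8] 19/9 → 5 ('bdbec')
  [9] 9/21 → 1 ('b')
  [10] 21/11 → 3 ('bec')
  [11] 11/23 → 0 ('')
  [12] 23/3 → 1 ('c')
  [13] 3/18 → 2 ('cb')
  [14] 18/7 → 1 ('c')
  [15] 7/5 → 2 ('ce')
  [16] 5/13 → 2 ('ce')
  [17] 13/27 → 0 ('')
  [18] 27/1 → 2 ('da')
  [19] 1/16 → 4 ('dacb')
  [20] 16/25 → 2 ('da')
  [21] 25/20 → 1 ('d')
  [22] 20/10 → 4 ('dbec')
  [23] 10/15 → 1 ('d')
  [24] 15/8 → 0 ('')
  [25] 8/22 → 1 ('e')
  [26] 22/6 → 2 ('ec')
  [27] 6/12 → 3 ('ece')
  [28] 12/14 → 1 ('e')

[0, 1, 3, 1, 3, 3, 0, 1, 5, 1, 3, 0, 1, 2, 1, 2, 2, 0, 2, 4, 2, 1, 4, 1, 0, 1, 2, 3, 1]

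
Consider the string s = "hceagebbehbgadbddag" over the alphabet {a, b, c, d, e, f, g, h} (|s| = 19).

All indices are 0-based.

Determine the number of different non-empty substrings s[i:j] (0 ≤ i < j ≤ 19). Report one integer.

rank→(start, suffix):
  0 → (12, 'adbddag')
  1 → (17, 'ag')
  2 → (3, 'agebbehbgadbddag')
  3 → (6, 'bbehbgadbddag')
  4 → (14, 'bddag')
  5 → (7, 'behbgadbddag')
  6 → (10, 'bgadbddag')
  7 → (1, 'ceagebbehbgadbddag')
  8 → (16, 'dag')
  9 → (13, 'dbddag')
  10 → (15, 'ddag')
  11 → (2, 'eagebbehbgadbddag')
  12 → (5, 'ebbehbgadbddag')
  13 → (8, 'ehbgadbddag')
  14 → (18, 'g')
  15 → (11, 'gadbddag')
  16 → (4, 'gebbehbgadbddag')
  17 → (9, 'hbgadbddag')
  18 → (0, 'hceagebbehbgadbddag')

SA = [12, 17, 3, 6, 14, 7, 10, 1, 16, 13, 15, 2, 5, 8, 18, 11, 4, 9, 0]
rank  pair      lcp
   1  s[12:],s[17:]  1  'a'
   2  s[17:],s[3:]  2  'ag'
   3  s[3:],s[6:]  0  ''
   4  s[6:],s[14:]  1  'b'
   5  s[14:],s[7:]  1  'b'
   6  s[7:],s[10:]  1  'b'
   7  s[10:],s[1:]  0  ''
   8  s[1:],s[16:]  0  ''
   9  s[16:],s[13:]  1  'd'
  10  s[13:],s[15:]  1  'd'
  11  s[15:],s[2:]  0  ''
  12  s[2:],s[5:]  1  'e'
  13  s[5:],s[8:]  1  'e'
  14  s[8:],s[18:]  0  ''
  15  s[18:],s[11:]  1  'g'
  16  s[11:],s[4:]  1  'g'
  17  s[4:],s[9:]  0  ''
  18  s[9:],s[0:]  1  'h'

n(n+1)/2 = 19·20/2 = 190
Σ LCP = 0 + 1 + 2 + 0 + 1 + 1 + 1 + 0 + 0 + 1 + 1 + 0 + 1 + 1 + 0 + 1 + 1 + 0 + 1 = 13
distinct = 190 − 13 = 177

177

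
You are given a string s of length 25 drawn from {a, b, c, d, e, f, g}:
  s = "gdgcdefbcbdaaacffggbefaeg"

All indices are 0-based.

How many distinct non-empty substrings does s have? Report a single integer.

305

sorted suffixes:
  #0 SA[0]=11  'aaacffggbefaeg'
  #1 SA[1]=12  'aacffggbefaeg'
  #2 SA[2]=13  'acffggbefaeg'
  #3 SA[3]=22  'aeg'
  #4 SA[4]=7  'bcbdaaacffggbefaeg'
  #5 SA[5]=9  'bdaaacffggbefaeg'
  #6 SA[6]=19  'befaeg'
  #7 SA[7]=8  'cbdaaacffggbefaeg'
  #8 SA[8]=3  'cdefbcbdaaacffggbefaeg'
  #9 SA[9]=14  'cffggbefaeg'
  #10 SA[10]=10  'daaacffggbefaeg'
  #11 SA[11]=4  'defbcbdaaacffggbefaeg'
  #12 SA[12]=1  'dgcdefbcbdaaacffggbefaeg'
  #13 SA[13]=20  'efaeg'
  #14 SA[14]=5  'efbcbdaaacffggbefaeg'
  #15 SA[15]=23  'eg'
  #16 SA[16]=21  'faeg'
  #17 SA[17]=6  'fbcbdaaacffggbefaeg'
  #18 SA[18]=15  'ffggbefaeg'
  #19 SA[19]=16  'fggbefaeg'
  #20 SA[20]=24  'g'
  #21 SA[21]=18  'gbefaeg'
  #22 SA[22]=2  'gcdefbcbdaaacffggbefaeg'
  #23 SA[23]=0  'gdgcdefbcbdaaacffggbefaeg'
  #24 SA[24]=17  'ggbefaeg'

SA = [11, 12, 13, 22, 7, 9, 19, 8, 3, 14, 10, 4, 1, 20, 5, 23, 21, 6, 15, 16, 24, 18, 2, 0, 17]
[i] adj suffixes → lcp
  [1] 11/12 → 2 ('aa')
  [2] 12/13 → 1 ('a')
  [3] 13/22 → 1 ('a')
  [4] 22/7 → 0 ('')
  [5] 7/9 → 1 ('b')
  [6] 9/19 → 1 ('b')
  [7] 19/8 → 0 ('')
  [8] 8/3 → 1 ('c')
  [9] 3/14 → 1 ('c')
  [10] 14/10 → 0 ('')
  [11] 10/4 → 1 ('d')
  [12] 4/1 → 1 ('d')
  [13] 1/20 → 0 ('')
  [14] 20/5 → 2 ('ef')
  [15] 5/23 → 1 ('e')
  [16] 23/21 → 0 ('')
  [17] 21/6 → 1 ('f')
  [18] 6/15 → 1 ('f')
  [19] 15/16 → 1 ('f')
  [20] 16/24 → 0 ('')
  [21] 24/18 → 1 ('g')
  [22] 18/2 → 1 ('g')
  [23] 2/0 → 1 ('g')
  [24] 0/17 → 1 ('g')

n(n+1)/2 = 25·26/2 = 325
Σ LCP = 0 + 2 + 1 + 1 + 0 + 1 + 1 + 0 + 1 + 1 + 0 + 1 + 1 + 0 + 2 + 1 + 0 + 1 + 1 + 1 + 0 + 1 + 1 + 1 + 1 = 20
distinct = 325 − 20 = 305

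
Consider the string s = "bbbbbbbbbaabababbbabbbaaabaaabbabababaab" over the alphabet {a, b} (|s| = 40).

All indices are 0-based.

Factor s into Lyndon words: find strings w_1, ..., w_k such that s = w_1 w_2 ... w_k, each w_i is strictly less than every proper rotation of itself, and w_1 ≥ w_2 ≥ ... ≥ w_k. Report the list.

["b", "b", "b", "b", "b", "b", "b", "b", "b", "aabababbbabbb", "aaabaaabbabababaab"]

emit factor 1: 'b' (i=0, period=1)
emit factor 2: 'b' (i=1, period=1)
emit factor 3: 'b' (i=2, period=1)
emit factor 4: 'b' (i=3, period=1)
emit factor 5: 'b' (i=4, period=1)
emit factor 6: 'b' (i=5, period=1)
emit factor 7: 'b' (i=6, period=1)
emit factor 8: 'b' (i=7, period=1)
emit factor 9: 'b' (i=8, period=1)
emit factor 10: 'aabababbbabbb' (i=9, period=13)
emit factor 11: 'aaabaaabbabababaab' (i=22, period=18)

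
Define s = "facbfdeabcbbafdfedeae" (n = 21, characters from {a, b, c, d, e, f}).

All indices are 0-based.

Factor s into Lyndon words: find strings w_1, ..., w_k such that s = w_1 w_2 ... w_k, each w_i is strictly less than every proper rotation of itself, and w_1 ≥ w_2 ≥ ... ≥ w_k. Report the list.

emit factor 1: 'f' (i=0, period=1)
emit factor 2: 'acbfde' (i=1, period=6)
emit factor 3: 'abcbbafdfedeae' (i=7, period=14)

["f", "acbfde", "abcbbafdfedeae"]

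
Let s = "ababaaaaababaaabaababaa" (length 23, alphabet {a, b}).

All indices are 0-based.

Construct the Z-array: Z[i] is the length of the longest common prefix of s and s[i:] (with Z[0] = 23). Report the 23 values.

[23, 0, 3, 0, 1, 1, 1, 1, 7, 0, 3, 0, 1, 1, 3, 0, 1, 6, 0, 3, 0, 1, 1]

Z[0]=23
i=1: fresh scan; Z[1]=0
i=2: fresh scan; Z[2]=3 scan→box=[2,5)
i=3: min(r-i=2, Z[1]=0)=0; Z[3]=0
i=4: min(r-i=1, Z[2]=3)=1; Z[4]=1
i=5: fresh scan; Z[5]=1 scan→box=[5,6)
i=6: fresh scan; Z[6]=1 scan→box=[6,7)
i=7: fresh scan; Z[7]=1 scan→box=[7,8)
i=8: fresh scan; Z[8]=7 scan→box=[8,15)
i=9: min(r-i=6, Z[1]=0)=0; Z[9]=0
i=10: min(r-i=5, Z[2]=3)=3; Z[10]=3
i=11: min(r-i=4, Z[3]=0)=0; Z[11]=0
i=12: min(r-i=3, Z[4]=1)=1; Z[12]=1
i=13: min(r-i=2, Z[5]=1)=1; Z[13]=1
i=14: min(r-i=1, Z[6]=1)=1; Z[14]=3 scan→box=[14,17)
i=15: min(r-i=2, Z[1]=0)=0; Z[15]=0
i=16: min(r-i=1, Z[2]=3)=1; Z[16]=1
i=17: fresh scan; Z[17]=6 scan→box=[17,23)
i=18: min(r-i=5, Z[1]=0)=0; Z[18]=0
i=19: min(r-i=4, Z[2]=3)=3; Z[19]=3
i=20: min(r-i=3, Z[3]=0)=0; Z[20]=0
i=21: min(r-i=2, Z[4]=1)=1; Z[21]=1
i=22: min(r-i=1, Z[5]=1)=1; Z[22]=1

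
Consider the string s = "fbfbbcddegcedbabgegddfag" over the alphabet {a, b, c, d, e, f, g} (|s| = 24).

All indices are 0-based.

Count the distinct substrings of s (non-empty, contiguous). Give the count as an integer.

280

rank→(start, suffix):
  0 → (14, 'abgegddfag')
  1 → (22, 'ag')
  2 → (13, 'babgegddfag')
  3 → (3, 'bbcddegcedbabgegddfag')
  4 → (4, 'bcddegcedbabgegddfag')
  5 → (1, 'bfbbcddegcedbabgegddfag')
  6 → (15, 'bgegddfag')
  7 → (5, 'cddegcedbabgegddfag')
  8 → (10, 'cedbabgegddfag')
  9 → (12, 'dbabgegddfag')
  10 → (6, 'ddegcedbabgegddfag')
  11 → (19, 'ddfag')
  12 → (7, 'degcedbabgegddfag')
  13 → (20, 'dfag')
  14 → (11, 'edbabgegddfag')
  15 → (8, 'egcedbabgegddfag')
  16 → (17, 'egddfag')
  17 → (21, 'fag')
  18 → (2, 'fbbcddegcedbabgegddfag')
  19 → (0, 'fbfbbcddegcedbabgegddfag')
  20 → (23, 'g')
  21 → (9, 'gcedbabgegddfag')
  22 → (18, 'gddfag')
  23 → (16, 'gegddfag')

SA = [14, 22, 13, 3, 4, 1, 15, 5, 10, 12, 6, 19, 7, 20, 11, 8, 17, 21, 2, 0, 23, 9, 18, 16]
[i] adj suffixes → lcp
  [1] 14/22 → 1 ('a')
  [2] 22/13 → 0 ('')
  [3] 13/3 → 1 ('b')
  [4] 3/4 → 1 ('b')
  [5] 4/1 → 1 ('b')
  [6] 1/15 → 1 ('b')
  [7] 15/5 → 0 ('')
  [8] 5/10 → 1 ('c')
  [9] 10/12 → 0 ('')
  [10] 12/6 → 1 ('d')
  [11] 6/19 → 2 ('dd')
  [12] 19/7 → 1 ('d')
  [13] 7/20 → 1 ('d')
  [14] 20/11 → 0 ('')
  [15] 11/8 → 1 ('e')
  [16] 8/17 → 2 ('eg')
  [17] 17/21 → 0 ('')
  [18] 21/2 → 1 ('f')
  [19] 2/0 → 2 ('fb')
  [20] 0/23 → 0 ('')
  [21] 23/9 → 1 ('g')
  [22] 9/18 → 1 ('g')
  [23] 18/16 → 1 ('g')

n(n+1)/2 = 24·25/2 = 300
Σ LCP = 0 + 1 + 0 + 1 + 1 + 1 + 1 + 0 + 1 + 0 + 1 + 2 + 1 + 1 + 0 + 1 + 2 + 0 + 1 + 2 + 0 + 1 + 1 + 1 = 20
distinct = 300 − 20 = 280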